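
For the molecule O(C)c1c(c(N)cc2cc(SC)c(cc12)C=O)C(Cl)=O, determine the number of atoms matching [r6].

10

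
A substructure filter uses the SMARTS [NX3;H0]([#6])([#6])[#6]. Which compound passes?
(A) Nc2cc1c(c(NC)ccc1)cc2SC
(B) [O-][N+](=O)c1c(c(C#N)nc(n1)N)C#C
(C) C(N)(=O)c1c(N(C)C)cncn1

C

[NX3;H0]([#6])([#6])[#6] describes a trivalent nitrogen with no H, bonded to three carbons (a tertiary amine).
(A) has a primary amino group (-NH2) but the nitrogen has H2, not H0 with three carbons.
(B) has a primary amino group (-NH2) but the nitrogen has H2, not H0 with three carbons.
(C) contains a dimethylamino group (-N(CH3)2), which satisfies every atom and bond constraint.
So the answer is (C).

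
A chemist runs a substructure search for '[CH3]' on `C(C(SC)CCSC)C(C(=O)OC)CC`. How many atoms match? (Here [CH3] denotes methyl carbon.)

4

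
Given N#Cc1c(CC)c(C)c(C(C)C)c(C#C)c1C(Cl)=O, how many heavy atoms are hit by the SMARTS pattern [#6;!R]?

10

Check the 19 heavy atoms by environment: 6× c (aromatic, in 6-ring) → no; 10× C (acyclic) → match; 1× O (acyclic) → no; 1× Cl (acyclic) → no; 1× N (acyclic) → no.
That gives 10 matching atoms.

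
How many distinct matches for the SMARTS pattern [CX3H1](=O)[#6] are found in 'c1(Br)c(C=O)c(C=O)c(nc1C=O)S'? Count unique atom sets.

[CX3H1](=O)[#6] is the SMARTS for an aldehyde: an sp2 carbon with one H, double-bonded to O and single-bonded to carbon.
The molecule carries 3 separate instances of an aldehyde (-CHO) meeting every constraint; each maps to a distinct set of atoms, giving 3 matches.

3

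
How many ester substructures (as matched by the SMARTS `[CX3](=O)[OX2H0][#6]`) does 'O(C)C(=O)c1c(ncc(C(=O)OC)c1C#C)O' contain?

2

[CX3](=O)[OX2H0][#6] is the SMARTS for an ester: a carbonyl carbon bonded to an oxygen that is itself bonded to carbon (no H on that O).
The molecule carries 2 separate instances of a methyl-ester group (-C(=O)OCH3) meeting every constraint; each maps to a distinct set of atoms, giving 2 matches.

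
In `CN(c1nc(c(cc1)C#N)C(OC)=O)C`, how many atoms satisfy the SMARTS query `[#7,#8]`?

The query [#7,#8] means: nitrogen or oxygen (comma = OR).
Check the 15 heavy atoms by environment: 1× n (aromatic) → match; 5× c (aromatic) → no; 2× N → match; 5× C → no; 2× O → match.
Summing the matching environments: 1 + 2 + 2 = 5 matching atoms.

5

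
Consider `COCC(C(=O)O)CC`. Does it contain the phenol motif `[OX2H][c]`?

The pattern [OX2H][c] describes a hydroxyl oxygen attached to an aromatic carbon — a phenol.
The closest candidate here is a methoxy ether (-OCH3), but the oxygen has H0, not H1. No other fragment satisfies the full query, so there is no match.

No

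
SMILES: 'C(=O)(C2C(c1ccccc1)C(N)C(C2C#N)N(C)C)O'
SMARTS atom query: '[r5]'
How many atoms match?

5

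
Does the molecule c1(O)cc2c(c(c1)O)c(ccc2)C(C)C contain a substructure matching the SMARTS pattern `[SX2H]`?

The pattern [SX2H] describes an aliphatic sulfur with two connections, one being H — a thiol.
The closest candidate here is a hydroxyl group (-OH), but it is an -OH, not an -SH. No other fragment satisfies the full query, so there is no match.

No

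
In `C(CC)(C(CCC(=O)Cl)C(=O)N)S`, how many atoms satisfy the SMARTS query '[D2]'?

3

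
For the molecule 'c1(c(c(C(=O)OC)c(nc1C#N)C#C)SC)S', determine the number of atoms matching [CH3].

2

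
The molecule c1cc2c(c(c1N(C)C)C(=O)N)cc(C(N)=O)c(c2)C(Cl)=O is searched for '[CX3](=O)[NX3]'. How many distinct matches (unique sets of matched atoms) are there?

[CX3](=O)[NX3] is the SMARTS for an amide: a carbonyl carbon bonded to a trivalent nitrogen.
The molecule carries 2 separate instances of a primary amide (-C(=O)NH2) meeting every constraint; each maps to a distinct set of atoms, giving 2 matches.

2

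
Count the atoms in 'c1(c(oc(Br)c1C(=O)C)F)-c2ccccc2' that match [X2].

1

The query [X2] means: any atom with exactly two total connections (bonds + H).
Check the 16 heavy atoms by environment: 1× o (aromatic, X2) → match; 10× c (aromatic, X3) → no; 1× C (X3) → no; 1× O (X1) → no; 1× C (X4) → no; 1× F (X1) → no; 1× Br (X1) → no.
That gives 1 matching atom.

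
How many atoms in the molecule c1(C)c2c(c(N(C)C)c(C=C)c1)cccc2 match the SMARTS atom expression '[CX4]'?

3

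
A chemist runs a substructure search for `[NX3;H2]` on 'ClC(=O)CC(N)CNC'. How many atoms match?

The query [NX3;H2] means: aliphatic N with 3 total connections, two of them H — an -NH2 nitrogen (amine or amide).
Check the 9 heavy atoms by environment: 2× C (H2, X4) → no; 1× C (H1, X4) → no; 1× N (H1, X3) → no; 1× C (H3, X4) → no; 1× N (H2, X3) → match; 1× C (H0, X3) → no; 1× O (H0, X1) → no; 1× Cl (H0, X1) → no.
That gives 1 matching atom.

1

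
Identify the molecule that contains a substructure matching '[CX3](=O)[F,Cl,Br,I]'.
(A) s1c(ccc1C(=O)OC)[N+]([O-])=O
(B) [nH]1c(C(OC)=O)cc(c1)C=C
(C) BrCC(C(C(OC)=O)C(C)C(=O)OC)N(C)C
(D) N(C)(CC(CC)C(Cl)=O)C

D

[CX3](=O)[F,Cl,Br,I] describes a carbonyl carbon bonded to a halogen (an acyl halide).
(A) has a methyl-ester group (-C(=O)OCH3) but the carbonyl is bonded to -O-C, not to a halogen.
(B) has a methyl-ester group (-C(=O)OCH3) but the carbonyl is bonded to -O-C, not to a halogen.
(C) has a methyl-ester group (-C(=O)OCH3) but the carbonyl is bonded to -O-C, not to a halogen.
(D) contains an acyl chloride (-C(=O)Cl), which satisfies every atom and bond constraint.
So the answer is (D).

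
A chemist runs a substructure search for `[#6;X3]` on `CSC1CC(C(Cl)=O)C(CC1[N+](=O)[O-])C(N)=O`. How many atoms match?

2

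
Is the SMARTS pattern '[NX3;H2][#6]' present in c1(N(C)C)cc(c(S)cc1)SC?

The pattern [NX3;H2][#6] describes a trivalent nitrogen with two H attached to carbon — a primary amine.
The closest candidate here is a dimethylamino group (-N(CH3)2), but the nitrogen has H0, not H2. No other fragment satisfies the full query, so there is no match.

No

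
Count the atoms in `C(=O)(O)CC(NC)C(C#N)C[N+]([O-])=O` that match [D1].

6

The query [D1] means: atom with exactly one heavy-atom neighbour (degree 1).
Check the 14 heavy atoms by environment: 3× C (D2) → no; 3× C (D3) → no; 1× N (D1) → match; 1× N (D2) → no; 1× C (D1) → match; 1× N (charge +1, D3) → no; 1× O (charge -1, D1) → match; 3× O (D1) → match.
Summing the matching environments: 1 + 1 + 1 + 3 = 6 matching atoms.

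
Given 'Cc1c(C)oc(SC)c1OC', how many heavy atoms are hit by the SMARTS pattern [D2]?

Check the 11 heavy atoms by environment: 1× o (aromatic, D2) → match; 4× c (aromatic, D3) → no; 4× C (D1) → no; 1× O (D2) → match; 1× S (D2) → match.
Summing the matching environments: 1 + 1 + 1 = 3 matching atoms.

3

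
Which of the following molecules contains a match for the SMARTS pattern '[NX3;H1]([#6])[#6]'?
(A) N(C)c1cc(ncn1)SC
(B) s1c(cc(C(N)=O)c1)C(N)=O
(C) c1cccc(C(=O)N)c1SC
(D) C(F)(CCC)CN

A

[NX3;H1]([#6])[#6] describes a trivalent nitrogen with one H, bonded to two carbons (a secondary amine).
(A) contains an N-methylamino group (-NHCH3), which satisfies every atom and bond constraint.
(B) has a primary amide (-C(=O)NH2) but the -C(=O)NH2 nitrogen has H2, not H1.
(C) has a primary amide (-C(=O)NH2) but the -C(=O)NH2 nitrogen has H2, not H1.
(D) has a primary amino group (-NH2) but the nitrogen has H2 and only one carbon neighbour.
So the answer is (A).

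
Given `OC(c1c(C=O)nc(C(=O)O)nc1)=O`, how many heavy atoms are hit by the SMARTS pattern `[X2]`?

4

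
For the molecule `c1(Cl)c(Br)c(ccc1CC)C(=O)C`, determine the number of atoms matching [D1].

The query [D1] means: atom with exactly one heavy-atom neighbour (degree 1).
Check the 13 heavy atoms by environment: 4× c (aromatic, D3) → no; 2× c (aromatic, D2) → no; 1× C (D3) → no; 1× O (D1) → match; 2× C (D1) → match; 1× C (D2) → no; 1× Cl (D1) → match; 1× Br (D1) → match.
Summing the matching environments: 1 + 2 + 1 + 1 = 5 matching atoms.

5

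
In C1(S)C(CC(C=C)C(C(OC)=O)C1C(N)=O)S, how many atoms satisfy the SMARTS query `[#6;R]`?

Check the 17 heavy atoms by environment: 6× C (in 6-ring) → match; 5× C (acyclic) → no; 3× O (acyclic) → no; 1× N (acyclic) → no; 2× S (acyclic) → no.
That gives 6 matching atoms.

6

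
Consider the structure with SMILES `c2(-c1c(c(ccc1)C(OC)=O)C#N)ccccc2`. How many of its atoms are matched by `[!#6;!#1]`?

3

The query [!#6;!#1] means: not carbon and not hydrogen — any heteroatom.
Check the 18 heavy atoms by environment: 12× c (aromatic) → no; 3× C → no; 2× O → match; 1× N → match.
Summing the matching environments: 2 + 1 = 3 matching atoms.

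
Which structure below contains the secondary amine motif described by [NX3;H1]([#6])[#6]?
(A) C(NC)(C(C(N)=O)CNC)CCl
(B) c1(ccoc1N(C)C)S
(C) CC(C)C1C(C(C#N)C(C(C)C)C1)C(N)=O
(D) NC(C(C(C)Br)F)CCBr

A

[NX3;H1]([#6])[#6] describes a trivalent nitrogen with one H, bonded to two carbons (a secondary amine).
(A) contains an N-methylamino group (-NHCH3), which satisfies every atom and bond constraint.
(B) has a dimethylamino group (-N(CH3)2) but the nitrogen has H0, not H1.
(C) has a primary amide (-C(=O)NH2) but the -C(=O)NH2 nitrogen has H2, not H1.
(D) has a primary amino group (-NH2) but the nitrogen has H2 and only one carbon neighbour.
So the answer is (A).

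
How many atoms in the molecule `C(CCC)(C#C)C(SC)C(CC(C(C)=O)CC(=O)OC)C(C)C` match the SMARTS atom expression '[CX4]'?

The query [CX4] means: C with X4: aliphatic carbon with exactly 4 total connections (bonds + H).
Check the 23 heavy atoms by environment: 15× C (X4) → match; 2× C (X3) → no; 2× O (X1) → no; 1× O (X2) → no; 2× C (X2) → no; 1× S (X2) → no.
That gives 15 matching atoms.

15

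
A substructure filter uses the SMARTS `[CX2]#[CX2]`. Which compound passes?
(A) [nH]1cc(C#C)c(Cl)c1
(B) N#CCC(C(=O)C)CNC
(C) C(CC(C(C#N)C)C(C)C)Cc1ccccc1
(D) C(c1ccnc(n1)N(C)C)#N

A

[CX2]#[CX2] describes a carbon-carbon triple bond (an alkyne).
(A) contains an ethynyl group (-C#CH), which satisfies every atom and bond constraint.
(B) has a nitrile (-C#N) but the triple bond is C#N, not C#C.
(C) has a nitrile (-C#N) but the triple bond is C#N, not C#C.
(D) has a nitrile (-C#N) but the triple bond is C#N, not C#C.
So the answer is (A).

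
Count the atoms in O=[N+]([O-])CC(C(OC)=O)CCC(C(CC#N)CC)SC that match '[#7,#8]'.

6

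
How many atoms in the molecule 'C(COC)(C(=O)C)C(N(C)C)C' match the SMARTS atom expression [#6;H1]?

The query [#6;H1] means: any carbon bearing exactly one hydrogen.
Check the 12 heavy atoms by environment: 1× C (H2) → no; 2× C (H1) → match; 5× C (H3) → no; 1× N (H0) → no; 1× C (H0) → no; 2× O (H0) → no.
That gives 2 matching atoms.

2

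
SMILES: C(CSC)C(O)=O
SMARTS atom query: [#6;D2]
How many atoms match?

The query [#6;D2] means: any carbon bonded to exactly two heavy atoms.
Check the 7 heavy atoms by environment: 2× C (D2) → match; 1× S (D2) → no; 1× C (D1) → no; 1× C (D3) → no; 2× O (D1) → no.
That gives 2 matching atoms.

2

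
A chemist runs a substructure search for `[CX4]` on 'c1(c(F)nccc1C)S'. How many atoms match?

Check the 9 heavy atoms by environment: 1× n (aromatic, X2) → no; 5× c (aromatic, X3) → no; 1× S (X2) → no; 1× F (X1) → no; 1× C (X4) → match.
That gives 1 matching atom.

1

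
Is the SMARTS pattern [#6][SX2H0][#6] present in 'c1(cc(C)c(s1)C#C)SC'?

Yes

The pattern [#6][SX2H0][#6] describes an aliphatic sulfur bridging two carbons with no H on the sulfur — a thioether.
The molecule carries a methylthio ether (-SCH3), whose atoms satisfy every constraint of the query, so the pattern matches.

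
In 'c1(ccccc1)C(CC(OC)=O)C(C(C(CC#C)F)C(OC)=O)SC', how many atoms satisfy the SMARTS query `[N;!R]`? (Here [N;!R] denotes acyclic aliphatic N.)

The query [N;!R] means: aliphatic nitrogen not in a ring.
Check the 25 heavy atoms by environment: 13× C (acyclic) → no; 1× S (acyclic) → no; 4× O (acyclic) → no; 6× c (aromatic, in 6-ring) → no; 1× F (acyclic) → no.
No environment satisfies the query, so 0 matching atoms.

0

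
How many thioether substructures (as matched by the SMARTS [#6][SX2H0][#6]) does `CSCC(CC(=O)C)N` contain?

1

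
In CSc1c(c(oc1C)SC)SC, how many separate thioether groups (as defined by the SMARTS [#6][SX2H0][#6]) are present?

3

[#6][SX2H0][#6] is the SMARTS for a thioether: an aliphatic sulfur bridging two carbons with no H on the sulfur.
The molecule carries 3 separate instances of a methylthio ether (-SCH3) meeting every constraint; each maps to a distinct set of atoms, giving 3 matches.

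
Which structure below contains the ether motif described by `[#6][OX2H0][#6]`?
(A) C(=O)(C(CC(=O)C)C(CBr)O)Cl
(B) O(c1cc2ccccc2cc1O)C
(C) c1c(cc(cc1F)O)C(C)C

[#6][OX2H0][#6] describes an aliphatic oxygen bridging two carbons with no H on the oxygen (an ether).
(A) has a hydroxyl group (-OH) but the oxygen has H1, not H0 bridging two carbons.
(B) contains a methoxy ether (-OCH3), which satisfies every atom and bond constraint.
(C) has a hydroxyl group (-OH) but the oxygen has H1, not H0 bridging two carbons.
So the answer is (B).

B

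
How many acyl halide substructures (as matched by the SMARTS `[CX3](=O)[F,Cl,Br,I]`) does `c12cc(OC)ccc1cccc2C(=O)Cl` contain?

1

[CX3](=O)[F,Cl,Br,I] is the SMARTS for an acyl halide: a carbonyl carbon bonded to a halogen.
Exactly one fragment in the molecule meets all constraints, giving 1 match.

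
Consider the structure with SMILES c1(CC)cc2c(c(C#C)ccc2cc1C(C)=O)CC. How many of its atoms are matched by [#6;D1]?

The query [#6;D1] means: carbon bonded to exactly one heavy atom.
Check the 19 heavy atoms by environment: 6× c (aromatic, D3) → no; 4× c (aromatic, D2) → no; 3× C (D2) → no; 4× C (D1) → match; 1× C (D3) → no; 1× O (D1) → no.
That gives 4 matching atoms.

4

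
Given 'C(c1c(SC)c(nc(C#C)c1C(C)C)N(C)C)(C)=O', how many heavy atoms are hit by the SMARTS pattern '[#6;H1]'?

2

Check the 19 heavy atoms by environment: 1× n (aromatic, H0) → no; 5× c (aromatic, H0) → no; 2× C (H0) → no; 2× C (H1) → match; 1× O (H0) → no; 6× C (H3) → no; 1× N (H0) → no; 1× S (H0) → no.
That gives 2 matching atoms.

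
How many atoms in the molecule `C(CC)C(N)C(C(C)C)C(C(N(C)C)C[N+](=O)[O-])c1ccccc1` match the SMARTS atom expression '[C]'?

The query [C] means: uppercase C matches aliphatic (non-aromatic) carbon only.
Check the 24 heavy atoms by environment: 13× C → match; 2× N → no; 6× c (aromatic) → no; 1× N (charge +1) → no; 1× O (charge -1) → no; 1× O → no.
That gives 13 matching atoms.

13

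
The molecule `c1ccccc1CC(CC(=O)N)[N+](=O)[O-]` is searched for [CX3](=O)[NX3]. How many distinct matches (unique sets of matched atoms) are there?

[CX3](=O)[NX3] is the SMARTS for an amide: a carbonyl carbon bonded to a trivalent nitrogen.
Exactly one fragment in the molecule meets all constraints, giving 1 match.

1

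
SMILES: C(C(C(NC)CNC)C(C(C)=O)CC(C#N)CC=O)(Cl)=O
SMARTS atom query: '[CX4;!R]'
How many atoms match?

10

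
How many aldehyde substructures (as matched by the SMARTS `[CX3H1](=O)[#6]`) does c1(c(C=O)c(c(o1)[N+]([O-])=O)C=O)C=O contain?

[CX3H1](=O)[#6] is the SMARTS for an aldehyde: an sp2 carbon with one H, double-bonded to O and single-bonded to carbon.
The molecule carries 3 separate instances of an aldehyde (-CHO) meeting every constraint; each maps to a distinct set of atoms, giving 3 matches.

3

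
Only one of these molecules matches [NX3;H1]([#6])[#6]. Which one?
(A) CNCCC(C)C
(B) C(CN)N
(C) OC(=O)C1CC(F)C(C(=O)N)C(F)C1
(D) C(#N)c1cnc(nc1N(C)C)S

[NX3;H1]([#6])[#6] describes a trivalent nitrogen with one H, bonded to two carbons (a secondary amine).
(A) contains an N-methylamino group (-NHCH3), which satisfies every atom and bond constraint.
(B) has a primary amino group (-NH2) but the nitrogen has H2 and only one carbon neighbour.
(C) has a primary amide (-C(=O)NH2) but the -C(=O)NH2 nitrogen has H2, not H1.
(D) has a dimethylamino group (-N(CH3)2) but the nitrogen has H0, not H1.
So the answer is (A).

A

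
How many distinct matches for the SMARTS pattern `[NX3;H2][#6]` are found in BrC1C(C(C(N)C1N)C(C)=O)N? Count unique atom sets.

[NX3;H2][#6] is the SMARTS for a primary amine: a trivalent nitrogen with two H attached to carbon.
The molecule carries 3 separate instances of a primary amino group (-NH2) meeting every constraint; each maps to a distinct set of atoms, giving 3 matches.

3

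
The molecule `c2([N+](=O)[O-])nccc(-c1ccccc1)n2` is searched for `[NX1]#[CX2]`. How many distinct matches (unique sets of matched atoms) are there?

0

[NX1]#[CX2] is the SMARTS for a nitrile: a nitrogen triple-bonded to a two-connected carbon.
The molecule has a nitro group (-[N+](=O)[O-]), but there is no C#N triple bond; nothing else fits, so there are 0 matches.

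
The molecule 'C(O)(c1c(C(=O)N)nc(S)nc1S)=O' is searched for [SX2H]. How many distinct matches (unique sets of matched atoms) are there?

2

[SX2H] is the SMARTS for a thiol: an aliphatic sulfur with two connections, one being H.
The molecule carries 2 separate instances of a thiol (-SH) meeting every constraint; each maps to a distinct set of atoms, giving 2 matches.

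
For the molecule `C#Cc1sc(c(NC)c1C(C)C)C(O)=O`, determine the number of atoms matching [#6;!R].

The query [#6;!R] means: carbon not in any ring.
Check the 15 heavy atoms by environment: 1× s (aromatic, in 5-ring) → no; 4× c (aromatic, in 5-ring) → no; 7× C (acyclic) → match; 1× N (acyclic) → no; 2× O (acyclic) → no.
That gives 7 matching atoms.

7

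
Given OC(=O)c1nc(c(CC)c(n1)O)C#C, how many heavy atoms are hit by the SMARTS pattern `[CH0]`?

2

Check the 14 heavy atoms by environment: 2× n (aromatic, H0) → no; 4× c (aromatic, H0) → no; 2× C (H0) → match; 1× O (H0) → no; 2× O (H1) → no; 1× C (H2) → no; 1× C (H3) → no; 1× C (H1) → no.
That gives 2 matching atoms.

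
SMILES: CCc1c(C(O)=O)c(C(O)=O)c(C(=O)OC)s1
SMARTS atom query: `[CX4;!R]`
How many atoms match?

3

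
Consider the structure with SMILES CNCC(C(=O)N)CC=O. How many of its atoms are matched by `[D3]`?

Check the 10 heavy atoms by environment: 3× C (D2) → no; 2× C (D3) → match; 2× O (D1) → no; 1× N (D1) → no; 1× N (D2) → no; 1× C (D1) → no.
That gives 2 matching atoms.

2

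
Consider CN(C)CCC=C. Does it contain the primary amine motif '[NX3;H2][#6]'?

No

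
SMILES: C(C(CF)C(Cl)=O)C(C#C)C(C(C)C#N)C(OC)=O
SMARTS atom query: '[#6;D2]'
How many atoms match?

The query [#6;D2] means: any carbon bonded to exactly two heavy atoms.
Check the 19 heavy atoms by environment: 4× C (D2) → match; 6× C (D3) → no; 3× C (D1) → no; 1× N (D1) → no; 2× O (D1) → no; 1× Cl (D1) → no; 1× O (D2) → no; 1× F (D1) → no.
That gives 4 matching atoms.

4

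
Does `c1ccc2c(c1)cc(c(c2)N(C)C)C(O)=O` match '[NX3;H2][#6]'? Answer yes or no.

No

The pattern [NX3;H2][#6] describes a trivalent nitrogen with two H attached to carbon — a primary amine.
The closest candidate here is a dimethylamino group (-N(CH3)2), but the nitrogen has H0, not H2. No other fragment satisfies the full query, so there is no match.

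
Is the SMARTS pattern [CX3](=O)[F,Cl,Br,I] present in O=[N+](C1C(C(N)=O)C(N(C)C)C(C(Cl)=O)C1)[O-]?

Yes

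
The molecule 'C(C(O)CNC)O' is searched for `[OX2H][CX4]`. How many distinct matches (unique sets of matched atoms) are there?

[OX2H][CX4] is the SMARTS for an aliphatic alcohol: a hydroxyl oxygen bound to an sp3 (X4) carbon.
The molecule carries 2 separate instances of a hydroxyl group (-OH) meeting every constraint; each maps to a distinct set of atoms, giving 2 matches.

2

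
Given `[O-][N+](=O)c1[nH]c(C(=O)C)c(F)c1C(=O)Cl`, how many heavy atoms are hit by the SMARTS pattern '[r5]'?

The query [r5] means: r5 matches atoms in a five-membered ring.
Check the 15 heavy atoms by environment: 1× n (aromatic, in 5-ring) → match; 4× c (aromatic, in 5-ring) → match; 3× C (acyclic) → no; 3× O (acyclic) → no; 1× Cl (acyclic) → no; 1× F (acyclic) → no; 1× N (charge +1, acyclic) → no; 1× O (charge -1, acyclic) → no.
Summing the matching environments: 1 + 4 = 5 matching atoms.

5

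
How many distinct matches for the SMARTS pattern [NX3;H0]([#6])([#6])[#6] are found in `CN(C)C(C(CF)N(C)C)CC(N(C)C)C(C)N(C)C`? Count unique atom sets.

[NX3;H0]([#6])([#6])[#6] is the SMARTS for a tertiary amine: a trivalent nitrogen with no H, bonded to three carbons.
The molecule carries 4 separate instances of a dimethylamino group (-N(CH3)2) meeting every constraint; each maps to a distinct set of atoms, giving 4 matches.

4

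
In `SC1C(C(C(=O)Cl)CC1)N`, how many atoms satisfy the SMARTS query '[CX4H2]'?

2

The query [CX4H2] means: sp3 carbon (X4) with exactly two hydrogens.
Check the 10 heavy atoms by environment: 2× C (H2, X4) → match; 3× C (H1, X4) → no; 1× C (H0, X3) → no; 1× O (H0, X1) → no; 1× Cl (H0, X1) → no; 1× N (H2, X3) → no; 1× S (H1, X2) → no.
That gives 2 matching atoms.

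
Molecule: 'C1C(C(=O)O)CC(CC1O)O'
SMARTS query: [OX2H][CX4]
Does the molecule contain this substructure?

The pattern [OX2H][CX4] describes a hydroxyl oxygen bound to an sp3 (X4) carbon — an aliphatic alcohol.
The molecule carries a hydroxyl group (-OH), whose atoms satisfy every constraint of the query, so the pattern matches.

Yes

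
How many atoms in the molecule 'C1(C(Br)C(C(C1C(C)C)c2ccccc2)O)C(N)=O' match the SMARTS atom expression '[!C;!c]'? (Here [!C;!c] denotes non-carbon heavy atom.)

4

The query [!C;!c] means: neither aliphatic nor aromatic carbon — same as [!#6].
Check the 19 heavy atoms by environment: 9× C → no; 6× c (aromatic) → no; 2× O → match; 1× N → match; 1× Br → match.
Summing the matching environments: 2 + 1 + 1 = 4 matching atoms.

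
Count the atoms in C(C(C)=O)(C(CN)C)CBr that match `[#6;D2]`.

2

The query [#6;D2] means: any carbon bonded to exactly two heavy atoms.
Check the 10 heavy atoms by environment: 2× C (D2) → match; 3× C (D3) → no; 1× Br (D1) → no; 2× C (D1) → no; 1× O (D1) → no; 1× N (D1) → no.
That gives 2 matching atoms.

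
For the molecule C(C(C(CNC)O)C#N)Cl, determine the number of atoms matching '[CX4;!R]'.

5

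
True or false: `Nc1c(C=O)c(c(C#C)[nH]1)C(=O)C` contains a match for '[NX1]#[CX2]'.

The pattern [NX1]#[CX2] describes a nitrogen triple-bonded to a two-connected carbon — a nitrile.
The closest candidate here is a primary amino group (-NH2), but the nitrogen is NX3 (three connections), not NX1 triple-bonded. No other fragment satisfies the full query, so there is no match.

False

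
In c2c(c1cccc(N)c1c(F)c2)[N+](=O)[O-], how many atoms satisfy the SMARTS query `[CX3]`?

0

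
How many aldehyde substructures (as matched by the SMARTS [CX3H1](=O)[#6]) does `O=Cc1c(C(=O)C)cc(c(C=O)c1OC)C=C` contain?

2

[CX3H1](=O)[#6] is the SMARTS for an aldehyde: an sp2 carbon with one H, double-bonded to O and single-bonded to carbon.
The molecule carries 2 separate instances of an aldehyde (-CHO) meeting every constraint; each maps to a distinct set of atoms, giving 2 matches.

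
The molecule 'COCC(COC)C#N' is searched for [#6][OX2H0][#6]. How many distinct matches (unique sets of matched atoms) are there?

2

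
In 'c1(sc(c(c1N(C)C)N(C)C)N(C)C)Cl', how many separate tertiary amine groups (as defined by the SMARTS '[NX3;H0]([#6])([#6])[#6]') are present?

[NX3;H0]([#6])([#6])[#6] is the SMARTS for a tertiary amine: a trivalent nitrogen with no H, bonded to three carbons.
The molecule carries 3 separate instances of a dimethylamino group (-N(CH3)2) meeting every constraint; each maps to a distinct set of atoms, giving 3 matches.

3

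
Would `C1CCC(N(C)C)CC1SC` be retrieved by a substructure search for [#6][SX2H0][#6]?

The pattern [#6][SX2H0][#6] describes an aliphatic sulfur bridging two carbons with no H on the sulfur — a thioether.
The molecule carries a methylthio ether (-SCH3), whose atoms satisfy every constraint of the query, so the pattern matches.

Yes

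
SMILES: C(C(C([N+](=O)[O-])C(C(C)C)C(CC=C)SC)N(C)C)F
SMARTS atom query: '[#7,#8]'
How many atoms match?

4

Check the 20 heavy atoms by environment: 14× C → no; 1× S → no; 1× N → match; 1× N (charge +1) → match; 1× O (charge -1) → match; 1× O → match; 1× F → no.
Summing the matching environments: 1 + 1 + 1 + 1 = 4 matching atoms.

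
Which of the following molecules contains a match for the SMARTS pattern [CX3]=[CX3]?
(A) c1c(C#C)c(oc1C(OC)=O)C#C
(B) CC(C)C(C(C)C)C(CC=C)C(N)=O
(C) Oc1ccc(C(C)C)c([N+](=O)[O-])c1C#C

B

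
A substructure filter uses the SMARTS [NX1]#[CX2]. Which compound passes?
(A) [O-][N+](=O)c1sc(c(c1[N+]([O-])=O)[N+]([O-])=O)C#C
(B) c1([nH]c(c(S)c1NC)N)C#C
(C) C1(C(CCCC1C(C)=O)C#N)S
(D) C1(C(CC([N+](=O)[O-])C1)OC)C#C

[NX1]#[CX2] describes a nitrogen triple-bonded to a two-connected carbon (a nitrile).
(A) has a nitro group (-[N+](=O)[O-]) but there is no C#N triple bond.
(B) has a primary amino group (-NH2) but the nitrogen is NX3 (three connections), not NX1 triple-bonded.
(C) contains a nitrile (-C#N), which satisfies every atom and bond constraint.
(D) has a nitro group (-[N+](=O)[O-]) but there is no C#N triple bond.
So the answer is (C).

C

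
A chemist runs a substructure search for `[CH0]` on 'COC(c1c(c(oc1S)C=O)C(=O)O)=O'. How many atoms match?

2

The query [CH0] means: aliphatic carbon with no attached hydrogen.
Check the 15 heavy atoms by environment: 1× o (aromatic, H0) → no; 4× c (aromatic, H0) → no; 2× C (H0) → match; 4× O (H0) → no; 1× O (H1) → no; 1× C (H1) → no; 1× C (H3) → no; 1× S (H1) → no.
That gives 2 matching atoms.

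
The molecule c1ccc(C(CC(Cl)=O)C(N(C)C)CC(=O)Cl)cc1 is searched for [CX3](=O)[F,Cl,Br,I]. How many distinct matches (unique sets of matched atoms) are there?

2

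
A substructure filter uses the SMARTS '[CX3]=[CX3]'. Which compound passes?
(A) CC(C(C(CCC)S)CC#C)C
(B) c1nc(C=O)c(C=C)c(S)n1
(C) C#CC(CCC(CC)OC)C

[CX3]=[CX3] describes a non-aromatic C=C double bond between two sp2 carbons (an alkene).
(A) has an ethynyl group (-C#CH) but the C-C bond is a triple bond, not a double bond.
(B) contains a vinyl group (-CH=CH2), which satisfies every atom and bond constraint.
(C) has an ethynyl group (-C#CH) but the C-C bond is a triple bond, not a double bond.
So the answer is (B).

B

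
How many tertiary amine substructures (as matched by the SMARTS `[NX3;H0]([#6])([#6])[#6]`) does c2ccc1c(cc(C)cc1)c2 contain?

0

[NX3;H0]([#6])([#6])[#6] is the SMARTS for a tertiary amine: a trivalent nitrogen with no H, bonded to three carbons.
No fragment in the molecule satisfies every constraint, giving 0 matches.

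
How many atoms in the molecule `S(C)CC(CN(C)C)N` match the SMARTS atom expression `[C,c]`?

The query [C,c] means: comma = OR; matches aliphatic or aromatic carbon — same as #6.
Check the 9 heavy atoms by environment: 6× C → match; 2× N → no; 1× S → no.
That gives 6 matching atoms.

6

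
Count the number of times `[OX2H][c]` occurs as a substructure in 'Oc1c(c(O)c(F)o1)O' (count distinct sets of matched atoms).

3

[OX2H][c] is the SMARTS for a phenol: a hydroxyl oxygen attached to an aromatic carbon.
The molecule carries 3 separate instances of a hydroxyl group (-OH) meeting every constraint; each maps to a distinct set of atoms, giving 3 matches.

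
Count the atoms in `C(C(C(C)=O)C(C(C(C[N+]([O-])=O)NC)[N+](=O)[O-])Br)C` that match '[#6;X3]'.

Check the 19 heavy atoms by environment: 9× C (X4) → no; 1× Br (X1) → no; 2× N (charge +1, X3) → no; 2× O (charge -1, X1) → no; 3× O (X1) → no; 1× C (X3) → match; 1× N (X3) → no.
That gives 1 matching atom.

1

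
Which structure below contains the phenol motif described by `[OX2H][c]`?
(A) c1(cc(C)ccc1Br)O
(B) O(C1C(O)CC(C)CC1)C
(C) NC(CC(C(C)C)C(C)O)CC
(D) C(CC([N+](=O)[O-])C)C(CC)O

A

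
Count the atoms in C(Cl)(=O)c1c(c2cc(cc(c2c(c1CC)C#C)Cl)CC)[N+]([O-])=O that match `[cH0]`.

8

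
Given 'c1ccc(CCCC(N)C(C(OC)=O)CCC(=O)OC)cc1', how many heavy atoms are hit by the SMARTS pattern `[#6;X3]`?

Check the 22 heavy atoms by environment: 9× C (X4) → no; 6× c (aromatic, X3) → match; 1× N (X3) → no; 2× C (X3) → match; 2× O (X1) → no; 2× O (X2) → no.
Summing the matching environments: 6 + 2 = 8 matching atoms.

8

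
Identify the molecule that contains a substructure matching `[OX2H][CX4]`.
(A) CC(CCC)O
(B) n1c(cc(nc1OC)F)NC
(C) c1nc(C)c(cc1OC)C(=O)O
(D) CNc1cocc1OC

A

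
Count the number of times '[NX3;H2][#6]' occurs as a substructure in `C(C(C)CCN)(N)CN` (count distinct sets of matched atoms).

3

[NX3;H2][#6] is the SMARTS for a primary amine: a trivalent nitrogen with two H attached to carbon.
The molecule carries 3 separate instances of a primary amino group (-NH2) meeting every constraint; each maps to a distinct set of atoms, giving 3 matches.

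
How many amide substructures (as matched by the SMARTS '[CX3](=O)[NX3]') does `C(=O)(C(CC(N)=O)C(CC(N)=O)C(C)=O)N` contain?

3

[CX3](=O)[NX3] is the SMARTS for an amide: a carbonyl carbon bonded to a trivalent nitrogen.
The molecule carries 3 separate instances of a primary amide (-C(=O)NH2) meeting every constraint; each maps to a distinct set of atoms, giving 3 matches.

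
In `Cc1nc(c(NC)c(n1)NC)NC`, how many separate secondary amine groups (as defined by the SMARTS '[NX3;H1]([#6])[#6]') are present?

[NX3;H1]([#6])[#6] is the SMARTS for a secondary amine: a trivalent nitrogen with one H, bonded to two carbons.
The molecule carries 3 separate instances of an N-methylamino group (-NHCH3) meeting every constraint; each maps to a distinct set of atoms, giving 3 matches.

3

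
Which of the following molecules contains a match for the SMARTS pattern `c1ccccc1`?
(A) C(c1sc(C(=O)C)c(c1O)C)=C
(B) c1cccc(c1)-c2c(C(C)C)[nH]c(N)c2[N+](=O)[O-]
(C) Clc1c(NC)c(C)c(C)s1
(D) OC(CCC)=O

B

c1ccccc1 describes six aromatic carbons in a ring (a benzene ring).
(A) has a methyl group (-CH3) but no six-membered all-carbon aromatic ring is present.
(B) contains a phenyl ring, which satisfies every atom and bond constraint.
(C) has a methyl group (-CH3) but no six-membered all-carbon aromatic ring is present.
(D) has a methyl group (-CH3) but no six-membered all-carbon aromatic ring is present.
So the answer is (B).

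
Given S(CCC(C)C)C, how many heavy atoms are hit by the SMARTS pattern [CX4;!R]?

6

The query [CX4;!R] means: aliphatic carbon with four total connections, not in a ring.
Check the 7 heavy atoms by environment: 6× C (X4, acyclic) → match; 1× S (X2, acyclic) → no.
That gives 6 matching atoms.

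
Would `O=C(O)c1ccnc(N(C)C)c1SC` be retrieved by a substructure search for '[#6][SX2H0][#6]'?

Yes

The pattern [#6][SX2H0][#6] describes an aliphatic sulfur bridging two carbons with no H on the sulfur — a thioether.
The molecule carries a methylthio ether (-SCH3), whose atoms satisfy every constraint of the query, so the pattern matches.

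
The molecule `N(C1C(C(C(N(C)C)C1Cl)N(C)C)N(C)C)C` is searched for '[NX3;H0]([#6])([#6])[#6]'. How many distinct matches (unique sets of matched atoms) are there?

3

[NX3;H0]([#6])([#6])[#6] is the SMARTS for a tertiary amine: a trivalent nitrogen with no H, bonded to three carbons.
The molecule carries 3 separate instances of a dimethylamino group (-N(CH3)2) meeting every constraint; each maps to a distinct set of atoms, giving 3 matches.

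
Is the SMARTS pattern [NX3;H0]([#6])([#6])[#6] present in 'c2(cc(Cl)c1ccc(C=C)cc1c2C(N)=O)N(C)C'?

The pattern [NX3;H0]([#6])([#6])[#6] describes a trivalent nitrogen with no H, bonded to three carbons — a tertiary amine.
The molecule carries a dimethylamino group (-N(CH3)2), whose atoms satisfy every constraint of the query, so the pattern matches.

Yes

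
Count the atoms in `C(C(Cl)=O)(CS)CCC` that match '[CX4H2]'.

3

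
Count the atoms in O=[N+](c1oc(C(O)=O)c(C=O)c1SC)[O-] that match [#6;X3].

6

The query [#6;X3] means: any carbon (aromatic or not) with three total connections.
Check the 15 heavy atoms by environment: 1× o (aromatic, X2) → no; 4× c (aromatic, X3) → match; 1× N (charge +1, X3) → no; 1× O (charge -1, X1) → no; 3× O (X1) → no; 2× C (X3) → match; 1× O (X2) → no; 1× S (X2) → no; 1× C (X4) → no.
Summing the matching environments: 4 + 2 = 6 matching atoms.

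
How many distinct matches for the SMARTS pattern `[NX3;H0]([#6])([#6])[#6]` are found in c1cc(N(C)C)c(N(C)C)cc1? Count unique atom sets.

2

[NX3;H0]([#6])([#6])[#6] is the SMARTS for a tertiary amine: a trivalent nitrogen with no H, bonded to three carbons.
The molecule carries 2 separate instances of a dimethylamino group (-N(CH3)2) meeting every constraint; each maps to a distinct set of atoms, giving 2 matches.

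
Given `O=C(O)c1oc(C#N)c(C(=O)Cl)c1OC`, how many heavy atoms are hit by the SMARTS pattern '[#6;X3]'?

6

The query [#6;X3] means: any carbon (aromatic or not) with three total connections.
Check the 15 heavy atoms by environment: 1× o (aromatic, X2) → no; 4× c (aromatic, X3) → match; 2× C (X3) → match; 2× O (X1) → no; 2× O (X2) → no; 1× C (X2) → no; 1× N (X1) → no; 1× Cl (X1) → no; 1× C (X4) → no.
Summing the matching environments: 4 + 2 = 6 matching atoms.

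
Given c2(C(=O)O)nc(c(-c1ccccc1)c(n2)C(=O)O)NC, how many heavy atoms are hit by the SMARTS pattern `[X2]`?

4

The query [X2] means: any atom with exactly two total connections (bonds + H).
Check the 20 heavy atoms by environment: 2× n (aromatic, X2) → match; 10× c (aromatic, X3) → no; 2× C (X3) → no; 2× O (X1) → no; 2× O (X2) → match; 1× N (X3) → no; 1× C (X4) → no.
Summing the matching environments: 2 + 2 = 4 matching atoms.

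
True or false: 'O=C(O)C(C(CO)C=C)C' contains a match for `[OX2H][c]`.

The pattern [OX2H][c] describes a hydroxyl oxygen attached to an aromatic carbon — a phenol.
The closest candidate here is a hydroxyl group (-OH), but the -OH is on an aliphatic carbon, not an aromatic c. No other fragment satisfies the full query, so there is no match.

False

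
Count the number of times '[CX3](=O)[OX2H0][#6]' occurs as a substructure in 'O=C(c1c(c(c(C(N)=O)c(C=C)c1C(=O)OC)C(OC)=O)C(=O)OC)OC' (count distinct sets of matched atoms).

4

[CX3](=O)[OX2H0][#6] is the SMARTS for an ester: a carbonyl carbon bonded to an oxygen that is itself bonded to carbon (no H on that O).
The molecule carries 4 separate instances of a methyl-ester group (-C(=O)OCH3) meeting every constraint; each maps to a distinct set of atoms, giving 4 matches.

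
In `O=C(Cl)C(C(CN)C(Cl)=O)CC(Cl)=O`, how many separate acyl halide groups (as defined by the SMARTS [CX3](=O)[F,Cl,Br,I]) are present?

[CX3](=O)[F,Cl,Br,I] is the SMARTS for an acyl halide: a carbonyl carbon bonded to a halogen.
The molecule carries 3 separate instances of an acyl chloride (-C(=O)Cl) meeting every constraint; each maps to a distinct set of atoms, giving 3 matches.

3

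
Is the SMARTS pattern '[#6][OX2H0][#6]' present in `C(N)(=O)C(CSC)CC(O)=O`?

No

The pattern [#6][OX2H0][#6] describes an aliphatic oxygen bridging two carbons with no H on the oxygen — an ether.
The closest candidate here is a carboxylic acid group (-C(=O)OH), but the -OH oxygen has H1; the =O is OX1, not OX2. No other fragment satisfies the full query, so there is no match.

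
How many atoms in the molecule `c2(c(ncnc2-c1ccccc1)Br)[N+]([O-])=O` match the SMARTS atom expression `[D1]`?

3

Check the 16 heavy atoms by environment: 2× n (aromatic, D2) → no; 6× c (aromatic, D2) → no; 4× c (aromatic, D3) → no; 1× Br (D1) → match; 1× N (charge +1, D3) → no; 1× O (charge -1, D1) → match; 1× O (D1) → match.
Summing the matching environments: 1 + 1 + 1 = 3 matching atoms.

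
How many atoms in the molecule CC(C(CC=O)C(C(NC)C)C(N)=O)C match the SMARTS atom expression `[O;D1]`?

2

The query [O;D1] means: aliphatic oxygen bonded to exactly one heavy atom.
Check the 15 heavy atoms by environment: 2× C (D2) → no; 5× C (D3) → no; 4× C (D1) → no; 2× O (D1) → match; 1× N (D1) → no; 1× N (D2) → no.
That gives 2 matching atoms.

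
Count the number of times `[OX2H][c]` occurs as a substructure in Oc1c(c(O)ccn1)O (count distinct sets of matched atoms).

[OX2H][c] is the SMARTS for a phenol: a hydroxyl oxygen attached to an aromatic carbon.
The molecule carries 3 separate instances of a hydroxyl group (-OH) meeting every constraint; each maps to a distinct set of atoms, giving 3 matches.

3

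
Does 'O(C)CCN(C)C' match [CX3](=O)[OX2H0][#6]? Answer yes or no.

No

The pattern [CX3](=O)[OX2H0][#6] describes a carbonyl carbon bonded to an oxygen that is itself bonded to carbon (no H on that O) — an ester.
The closest candidate here is a methoxy ether (-OCH3), but the ether oxygen is not adjacent to a C=O carbon. No other fragment satisfies the full query, so there is no match.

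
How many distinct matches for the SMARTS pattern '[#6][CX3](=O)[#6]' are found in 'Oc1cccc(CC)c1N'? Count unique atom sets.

0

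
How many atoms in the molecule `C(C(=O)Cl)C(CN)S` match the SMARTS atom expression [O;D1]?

Check the 8 heavy atoms by environment: 2× C (D2) → no; 2× C (D3) → no; 1× S (D1) → no; 1× N (D1) → no; 1× O (D1) → match; 1× Cl (D1) → no.
That gives 1 matching atom.

1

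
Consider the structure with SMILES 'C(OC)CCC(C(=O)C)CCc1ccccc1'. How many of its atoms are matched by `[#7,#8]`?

2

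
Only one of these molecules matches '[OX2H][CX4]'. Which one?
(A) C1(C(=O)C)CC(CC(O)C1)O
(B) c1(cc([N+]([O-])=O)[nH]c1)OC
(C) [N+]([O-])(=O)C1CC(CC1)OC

A

[OX2H][CX4] describes a hydroxyl oxygen bound to an sp3 (X4) carbon (an aliphatic alcohol).
(A) contains a hydroxyl group (-OH), which satisfies every atom and bond constraint.
(B) has a methoxy ether (-OCH3) but the oxygen has H0 (ether), not H1.
(C) has a methoxy ether (-OCH3) but the oxygen has H0 (ether), not H1.
So the answer is (A).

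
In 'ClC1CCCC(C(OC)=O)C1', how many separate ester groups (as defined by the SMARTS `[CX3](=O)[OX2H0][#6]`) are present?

1

[CX3](=O)[OX2H0][#6] is the SMARTS for an ester: a carbonyl carbon bonded to an oxygen that is itself bonded to carbon (no H on that O).
Exactly one fragment in the molecule meets all constraints, giving 1 match.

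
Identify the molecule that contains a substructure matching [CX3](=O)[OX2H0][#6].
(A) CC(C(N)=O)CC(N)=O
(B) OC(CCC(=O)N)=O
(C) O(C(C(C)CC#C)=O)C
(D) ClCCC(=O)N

C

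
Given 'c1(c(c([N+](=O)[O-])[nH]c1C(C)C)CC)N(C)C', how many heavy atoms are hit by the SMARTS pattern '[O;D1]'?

2

The query [O;D1] means: aliphatic oxygen bonded to exactly one heavy atom.
Check the 16 heavy atoms by environment: 1× n (aromatic, D2) → no; 4× c (aromatic, D3) → no; 1× C (D3) → no; 5× C (D1) → no; 1× N (D3) → no; 1× C (D2) → no; 1× N (charge +1, D3) → no; 1× O (charge -1, D1) → match; 1× O (D1) → match.
Summing the matching environments: 1 + 1 = 2 matching atoms.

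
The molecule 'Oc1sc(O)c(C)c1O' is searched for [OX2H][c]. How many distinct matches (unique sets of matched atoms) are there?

3

[OX2H][c] is the SMARTS for a phenol: a hydroxyl oxygen attached to an aromatic carbon.
The molecule carries 3 separate instances of a hydroxyl group (-OH) meeting every constraint; each maps to a distinct set of atoms, giving 3 matches.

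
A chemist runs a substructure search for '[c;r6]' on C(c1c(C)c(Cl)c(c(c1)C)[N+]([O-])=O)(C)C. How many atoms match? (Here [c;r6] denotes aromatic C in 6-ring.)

The query [c;r6] means: aromatic carbon that belongs to a six-membered ring.
Check the 15 heavy atoms by environment: 6× c (aromatic, in 6-ring) → match; 5× C (acyclic) → no; 1× N (charge +1, acyclic) → no; 1× O (charge -1, acyclic) → no; 1× O (acyclic) → no; 1× Cl (acyclic) → no.
That gives 6 matching atoms.

6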